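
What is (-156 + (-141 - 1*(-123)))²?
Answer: 30276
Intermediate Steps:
(-156 + (-141 - 1*(-123)))² = (-156 + (-141 + 123))² = (-156 - 18)² = (-174)² = 30276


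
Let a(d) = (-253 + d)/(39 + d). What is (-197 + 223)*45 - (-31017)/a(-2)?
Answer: -283093/85 ≈ -3330.5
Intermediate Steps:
a(d) = (-253 + d)/(39 + d)
(-197 + 223)*45 - (-31017)/a(-2) = (-197 + 223)*45 - (-31017)/((-253 - 2)/(39 - 2)) = 26*45 - (-31017)/(-255/37) = 1170 - (-31017)/((1/37)*(-255)) = 1170 - (-31017)/(-255/37) = 1170 - (-31017)*(-37)/255 = 1170 - 1*382543/85 = 1170 - 382543/85 = -283093/85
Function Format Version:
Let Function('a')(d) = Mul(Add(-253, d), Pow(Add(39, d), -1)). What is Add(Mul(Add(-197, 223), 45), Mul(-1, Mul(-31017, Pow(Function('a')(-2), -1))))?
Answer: Rational(-283093, 85) ≈ -3330.5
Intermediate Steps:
Function('a')(d) = Mul(Pow(Add(39, d), -1), Add(-253, d))
Add(Mul(Add(-197, 223), 45), Mul(-1, Mul(-31017, Pow(Function('a')(-2), -1)))) = Add(Mul(Add(-197, 223), 45), Mul(-1, Mul(-31017, Pow(Mul(Pow(Add(39, -2), -1), Add(-253, -2)), -1)))) = Add(Mul(26, 45), Mul(-1, Mul(-31017, Pow(Mul(Pow(37, -1), -255), -1)))) = Add(1170, Mul(-1, Mul(-31017, Pow(Mul(Rational(1, 37), -255), -1)))) = Add(1170, Mul(-1, Mul(-31017, Pow(Rational(-255, 37), -1)))) = Add(1170, Mul(-1, Mul(-31017, Rational(-37, 255)))) = Add(1170, Mul(-1, Rational(382543, 85))) = Add(1170, Rational(-382543, 85)) = Rational(-283093, 85)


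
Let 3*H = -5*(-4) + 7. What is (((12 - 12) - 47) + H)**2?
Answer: 1444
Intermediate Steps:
H = 9 (H = (-5*(-4) + 7)/3 = (20 + 7)/3 = (1/3)*27 = 9)
(((12 - 12) - 47) + H)**2 = (((12 - 12) - 47) + 9)**2 = ((0 - 47) + 9)**2 = (-47 + 9)**2 = (-38)**2 = 1444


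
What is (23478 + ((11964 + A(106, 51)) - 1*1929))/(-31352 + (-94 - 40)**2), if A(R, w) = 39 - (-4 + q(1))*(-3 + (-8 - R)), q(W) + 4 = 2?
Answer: -16425/6698 ≈ -2.4522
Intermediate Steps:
q(W) = -2 (q(W) = -4 + 2 = -2)
A(R, w) = -27 - 6*R (A(R, w) = 39 - (-4 - 2)*(-3 + (-8 - R)) = 39 - (-6)*(-11 - R) = 39 - (66 + 6*R) = 39 + (-66 - 6*R) = -27 - 6*R)
(23478 + ((11964 + A(106, 51)) - 1*1929))/(-31352 + (-94 - 40)**2) = (23478 + ((11964 + (-27 - 6*106)) - 1*1929))/(-31352 + (-94 - 40)**2) = (23478 + ((11964 + (-27 - 636)) - 1929))/(-31352 + (-134)**2) = (23478 + ((11964 - 663) - 1929))/(-31352 + 17956) = (23478 + (11301 - 1929))/(-13396) = (23478 + 9372)*(-1/13396) = 32850*(-1/13396) = -16425/6698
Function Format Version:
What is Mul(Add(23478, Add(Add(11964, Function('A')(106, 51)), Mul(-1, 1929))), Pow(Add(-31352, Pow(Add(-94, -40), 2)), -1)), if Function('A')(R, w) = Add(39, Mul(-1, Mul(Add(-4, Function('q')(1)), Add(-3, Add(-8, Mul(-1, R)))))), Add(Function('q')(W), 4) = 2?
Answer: Rational(-16425, 6698) ≈ -2.4522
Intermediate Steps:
Function('q')(W) = -2 (Function('q')(W) = Add(-4, 2) = -2)
Function('A')(R, w) = Add(-27, Mul(-6, R)) (Function('A')(R, w) = Add(39, Mul(-1, Mul(Add(-4, -2), Add(-3, Add(-8, Mul(-1, R)))))) = Add(39, Mul(-1, Mul(-6, Add(-11, Mul(-1, R))))) = Add(39, Mul(-1, Add(66, Mul(6, R)))) = Add(39, Add(-66, Mul(-6, R))) = Add(-27, Mul(-6, R)))
Mul(Add(23478, Add(Add(11964, Function('A')(106, 51)), Mul(-1, 1929))), Pow(Add(-31352, Pow(Add(-94, -40), 2)), -1)) = Mul(Add(23478, Add(Add(11964, Add(-27, Mul(-6, 106))), Mul(-1, 1929))), Pow(Add(-31352, Pow(Add(-94, -40), 2)), -1)) = Mul(Add(23478, Add(Add(11964, Add(-27, -636)), -1929)), Pow(Add(-31352, Pow(-134, 2)), -1)) = Mul(Add(23478, Add(Add(11964, -663), -1929)), Pow(Add(-31352, 17956), -1)) = Mul(Add(23478, Add(11301, -1929)), Pow(-13396, -1)) = Mul(Add(23478, 9372), Rational(-1, 13396)) = Mul(32850, Rational(-1, 13396)) = Rational(-16425, 6698)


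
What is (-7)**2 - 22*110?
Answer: -2371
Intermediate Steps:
(-7)**2 - 22*110 = 49 - 2420 = -2371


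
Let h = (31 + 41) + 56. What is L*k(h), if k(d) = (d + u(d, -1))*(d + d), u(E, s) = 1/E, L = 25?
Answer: 819250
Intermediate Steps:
u(E, s) = 1/E
h = 128 (h = 72 + 56 = 128)
k(d) = 2*d*(d + 1/d) (k(d) = (d + 1/d)*(d + d) = (d + 1/d)*(2*d) = 2*d*(d + 1/d))
L*k(h) = 25*(2 + 2*128²) = 25*(2 + 2*16384) = 25*(2 + 32768) = 25*32770 = 819250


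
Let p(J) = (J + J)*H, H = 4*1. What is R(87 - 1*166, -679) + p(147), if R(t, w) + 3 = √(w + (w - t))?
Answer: 1173 + I*√1279 ≈ 1173.0 + 35.763*I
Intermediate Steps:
R(t, w) = -3 + √(-t + 2*w) (R(t, w) = -3 + √(w + (w - t)) = -3 + √(-t + 2*w))
H = 4
p(J) = 8*J (p(J) = (J + J)*4 = (2*J)*4 = 8*J)
R(87 - 1*166, -679) + p(147) = (-3 + √(-(87 - 1*166) + 2*(-679))) + 8*147 = (-3 + √(-(87 - 166) - 1358)) + 1176 = (-3 + √(-1*(-79) - 1358)) + 1176 = (-3 + √(79 - 1358)) + 1176 = (-3 + √(-1279)) + 1176 = (-3 + I*√1279) + 1176 = 1173 + I*√1279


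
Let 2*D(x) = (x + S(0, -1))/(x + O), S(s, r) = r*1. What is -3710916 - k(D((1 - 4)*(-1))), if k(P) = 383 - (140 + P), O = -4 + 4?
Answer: -11133476/3 ≈ -3.7112e+6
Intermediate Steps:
S(s, r) = r
O = 0
D(x) = (-1 + x)/(2*x) (D(x) = ((x - 1)/(x + 0))/2 = ((-1 + x)/x)/2 = (-1 + x)/(2*x))
k(P) = 243 - P (k(P) = 383 + (-140 - P) = 243 - P)
-3710916 - k(D((1 - 4)*(-1))) = -3710916 - (243 - (-1 + (1 - 4)*(-1))/(2*((1 - 4)*(-1)))) = -3710916 - (243 - (-1 - 3*(-1))/(2*((-3*(-1))))) = -3710916 - (243 - (-1 + 3)/(2*3)) = -3710916 - (243 - 2/(2*3)) = -3710916 - (243 - 1*⅓) = -3710916 - (243 - ⅓) = -3710916 - 1*728/3 = -3710916 - 728/3 = -11133476/3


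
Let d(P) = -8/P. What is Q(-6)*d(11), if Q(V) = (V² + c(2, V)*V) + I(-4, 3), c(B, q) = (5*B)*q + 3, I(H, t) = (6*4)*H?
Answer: -2256/11 ≈ -205.09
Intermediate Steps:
I(H, t) = 24*H
c(B, q) = 3 + 5*B*q (c(B, q) = 5*B*q + 3 = 3 + 5*B*q)
Q(V) = -96 + V² + V*(3 + 10*V) (Q(V) = (V² + (3 + 5*2*V)*V) + 24*(-4) = (V² + (3 + 10*V)*V) - 96 = (V² + V*(3 + 10*V)) - 96 = -96 + V² + V*(3 + 10*V))
Q(-6)*d(11) = (-96 + 3*(-6) + 11*(-6)²)*(-8/11) = (-96 - 18 + 11*36)*(-8*1/11) = (-96 - 18 + 396)*(-8/11) = 282*(-8/11) = -2256/11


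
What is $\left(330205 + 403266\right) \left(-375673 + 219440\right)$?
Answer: $-114592374743$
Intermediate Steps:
$\left(330205 + 403266\right) \left(-375673 + 219440\right) = 733471 \left(-156233\right) = -114592374743$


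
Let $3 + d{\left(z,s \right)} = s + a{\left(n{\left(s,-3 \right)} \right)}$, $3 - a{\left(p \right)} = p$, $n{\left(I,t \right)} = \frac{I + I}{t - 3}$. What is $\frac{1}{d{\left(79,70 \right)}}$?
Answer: $\frac{3}{280} \approx 0.010714$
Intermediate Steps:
$n{\left(I,t \right)} = \frac{2 I}{-3 + t}$
$a{\left(p \right)} = 3 - p$
$d{\left(z,s \right)} = \frac{4 s}{3}$ ($d{\left(z,s \right)} = -3 - \left(-3 - s + \frac{2 s}{-3 - 3}\right) = -3 - \left(-3 - s + \frac{2 s}{-6}\right) = -3 - \left(-3 - s + 2 s \left(- \frac{1}{6}\right)\right) = -3 + \left(s - \left(-3 - \frac{s}{3}\right)\right) = -3 + \left(s + \left(3 + \frac{s}{3}\right)\right) = -3 + \left(3 + \frac{4 s}{3}\right) = \frac{4 s}{3}$)
$\frac{1}{d{\left(79,70 \right)}} = \frac{1}{\frac{4}{3} \cdot 70} = \frac{1}{\frac{280}{3}} = \frac{3}{280}$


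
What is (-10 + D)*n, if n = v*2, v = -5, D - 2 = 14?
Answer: -60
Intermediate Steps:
D = 16 (D = 2 + 14 = 16)
n = -10 (n = -5*2 = -10)
(-10 + D)*n = (-10 + 16)*(-10) = 6*(-10) = -60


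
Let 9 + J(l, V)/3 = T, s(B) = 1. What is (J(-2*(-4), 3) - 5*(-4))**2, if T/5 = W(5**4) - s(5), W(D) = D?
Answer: 87478609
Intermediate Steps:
T = 3120 (T = 5*(5**4 - 1*1) = 5*(625 - 1) = 5*624 = 3120)
J(l, V) = 9333 (J(l, V) = -27 + 3*3120 = -27 + 9360 = 9333)
(J(-2*(-4), 3) - 5*(-4))**2 = (9333 - 5*(-4))**2 = (9333 + 20)**2 = 9353**2 = 87478609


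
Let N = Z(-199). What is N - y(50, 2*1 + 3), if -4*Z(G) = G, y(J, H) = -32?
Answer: 327/4 ≈ 81.750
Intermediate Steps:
Z(G) = -G/4
N = 199/4 (N = -1/4*(-199) = 199/4 ≈ 49.750)
N - y(50, 2*1 + 3) = 199/4 - 1*(-32) = 199/4 + 32 = 327/4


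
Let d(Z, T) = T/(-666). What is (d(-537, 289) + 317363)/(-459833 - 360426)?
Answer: -211363469/546292494 ≈ -0.38691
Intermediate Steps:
d(Z, T) = -T/666 (d(Z, T) = T*(-1/666) = -T/666)
(d(-537, 289) + 317363)/(-459833 - 360426) = (-1/666*289 + 317363)/(-459833 - 360426) = (-289/666 + 317363)/(-820259) = (211363469/666)*(-1/820259) = -211363469/546292494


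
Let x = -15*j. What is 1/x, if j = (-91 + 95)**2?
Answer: -1/240 ≈ -0.0041667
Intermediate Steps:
j = 16 (j = 4**2 = 16)
x = -240 (x = -15*16 = -240)
1/x = 1/(-240) = -1/240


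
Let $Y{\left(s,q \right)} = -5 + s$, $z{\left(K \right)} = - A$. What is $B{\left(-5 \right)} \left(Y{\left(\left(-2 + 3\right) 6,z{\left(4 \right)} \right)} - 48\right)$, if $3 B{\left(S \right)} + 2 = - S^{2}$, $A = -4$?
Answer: $423$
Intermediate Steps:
$z{\left(K \right)} = 4$ ($z{\left(K \right)} = \left(-1\right) \left(-4\right) = 4$)
$B{\left(S \right)} = - \frac{2}{3} - \frac{S^{2}}{3}$ ($B{\left(S \right)} = - \frac{2}{3} + \frac{\left(-1\right) S^{2}}{3} = - \frac{2}{3} - \frac{S^{2}}{3}$)
$B{\left(-5 \right)} \left(Y{\left(\left(-2 + 3\right) 6,z{\left(4 \right)} \right)} - 48\right) = \left(- \frac{2}{3} - \frac{\left(-5\right)^{2}}{3}\right) \left(\left(-5 + \left(-2 + 3\right) 6\right) - 48\right) = \left(- \frac{2}{3} - \frac{25}{3}\right) \left(\left(-5 + 1 \cdot 6\right) - 48\right) = \left(- \frac{2}{3} - \frac{25}{3}\right) \left(\left(-5 + 6\right) - 48\right) = - 9 \left(1 - 48\right) = \left(-9\right) \left(-47\right) = 423$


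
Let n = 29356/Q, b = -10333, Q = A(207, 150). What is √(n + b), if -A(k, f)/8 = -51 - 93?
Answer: I*√5937130/24 ≈ 101.53*I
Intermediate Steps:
A(k, f) = 1152 (A(k, f) = -8*(-51 - 93) = -8*(-144) = 1152)
Q = 1152
n = 7339/288 (n = 29356/1152 = 29356*(1/1152) = 7339/288 ≈ 25.483)
√(n + b) = √(7339/288 - 10333) = √(-2968565/288) = I*√5937130/24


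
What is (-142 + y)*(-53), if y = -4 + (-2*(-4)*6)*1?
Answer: 5194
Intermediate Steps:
y = 44 (y = -4 + (8*6)*1 = -4 + 48*1 = -4 + 48 = 44)
(-142 + y)*(-53) = (-142 + 44)*(-53) = -98*(-53) = 5194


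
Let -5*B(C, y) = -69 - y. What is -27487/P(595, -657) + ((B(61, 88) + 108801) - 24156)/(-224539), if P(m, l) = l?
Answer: 30581355491/737610615 ≈ 41.460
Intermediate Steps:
B(C, y) = 69/5 + y/5 (B(C, y) = -(-69 - y)/5 = 69/5 + y/5)
-27487/P(595, -657) + ((B(61, 88) + 108801) - 24156)/(-224539) = -27487/(-657) + (((69/5 + (⅕)*88) + 108801) - 24156)/(-224539) = -27487*(-1/657) + (((69/5 + 88/5) + 108801) - 24156)*(-1/224539) = 27487/657 + ((157/5 + 108801) - 24156)*(-1/224539) = 27487/657 + (544162/5 - 24156)*(-1/224539) = 27487/657 + (423382/5)*(-1/224539) = 27487/657 - 423382/1122695 = 30581355491/737610615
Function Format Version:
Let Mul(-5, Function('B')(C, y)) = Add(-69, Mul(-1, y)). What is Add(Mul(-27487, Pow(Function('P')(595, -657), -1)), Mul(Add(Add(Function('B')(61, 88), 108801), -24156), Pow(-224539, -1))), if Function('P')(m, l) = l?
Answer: Rational(30581355491, 737610615) ≈ 41.460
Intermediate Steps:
Function('B')(C, y) = Add(Rational(69, 5), Mul(Rational(1, 5), y)) (Function('B')(C, y) = Mul(Rational(-1, 5), Add(-69, Mul(-1, y))) = Add(Rational(69, 5), Mul(Rational(1, 5), y)))
Add(Mul(-27487, Pow(Function('P')(595, -657), -1)), Mul(Add(Add(Function('B')(61, 88), 108801), -24156), Pow(-224539, -1))) = Add(Mul(-27487, Pow(-657, -1)), Mul(Add(Add(Add(Rational(69, 5), Mul(Rational(1, 5), 88)), 108801), -24156), Pow(-224539, -1))) = Add(Mul(-27487, Rational(-1, 657)), Mul(Add(Add(Add(Rational(69, 5), Rational(88, 5)), 108801), -24156), Rational(-1, 224539))) = Add(Rational(27487, 657), Mul(Add(Add(Rational(157, 5), 108801), -24156), Rational(-1, 224539))) = Add(Rational(27487, 657), Mul(Add(Rational(544162, 5), -24156), Rational(-1, 224539))) = Add(Rational(27487, 657), Mul(Rational(423382, 5), Rational(-1, 224539))) = Add(Rational(27487, 657), Rational(-423382, 1122695)) = Rational(30581355491, 737610615)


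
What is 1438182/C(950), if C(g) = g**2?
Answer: 719091/451250 ≈ 1.5936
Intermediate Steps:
1438182/C(950) = 1438182/(950**2) = 1438182/902500 = 1438182*(1/902500) = 719091/451250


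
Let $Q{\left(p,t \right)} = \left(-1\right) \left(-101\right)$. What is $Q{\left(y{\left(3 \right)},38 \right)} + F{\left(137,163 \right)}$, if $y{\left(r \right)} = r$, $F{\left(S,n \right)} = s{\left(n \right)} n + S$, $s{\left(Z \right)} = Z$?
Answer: $26807$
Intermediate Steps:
$F{\left(S,n \right)} = S + n^{2}$ ($F{\left(S,n \right)} = n n + S = n^{2} + S = S + n^{2}$)
$Q{\left(p,t \right)} = 101$
$Q{\left(y{\left(3 \right)},38 \right)} + F{\left(137,163 \right)} = 101 + \left(137 + 163^{2}\right) = 101 + \left(137 + 26569\right) = 101 + 26706 = 26807$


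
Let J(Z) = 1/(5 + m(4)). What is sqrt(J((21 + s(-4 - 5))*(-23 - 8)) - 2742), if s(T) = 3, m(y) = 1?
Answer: I*sqrt(98706)/6 ≈ 52.363*I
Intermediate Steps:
J(Z) = 1/6 (J(Z) = 1/(5 + 1) = 1/6)
sqrt(J((21 + s(-4 - 5))*(-23 - 8)) - 2742) = sqrt(1/6 - 2742) = sqrt(-16451/6) = I*sqrt(98706)/6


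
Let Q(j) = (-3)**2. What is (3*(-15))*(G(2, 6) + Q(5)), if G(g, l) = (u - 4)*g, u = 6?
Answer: -585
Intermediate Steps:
Q(j) = 9
G(g, l) = 2*g (G(g, l) = (6 - 4)*g = 2*g)
(3*(-15))*(G(2, 6) + Q(5)) = (3*(-15))*(2*2 + 9) = -45*(4 + 9) = -45*13 = -585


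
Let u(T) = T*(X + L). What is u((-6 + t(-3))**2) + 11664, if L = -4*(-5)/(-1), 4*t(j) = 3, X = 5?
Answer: 180009/16 ≈ 11251.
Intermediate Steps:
t(j) = 3/4 (t(j) = (1/4)*3 = 3/4)
L = -20 (L = 20*(-1) = -20)
u(T) = -15*T (u(T) = T*(5 - 20) = T*(-15) = -15*T)
u((-6 + t(-3))**2) + 11664 = -15*(-6 + 3/4)**2 + 11664 = -15*(-21/4)**2 + 11664 = -15*441/16 + 11664 = -6615/16 + 11664 = 180009/16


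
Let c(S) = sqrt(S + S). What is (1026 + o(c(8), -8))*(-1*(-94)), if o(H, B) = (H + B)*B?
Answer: 99452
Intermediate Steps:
c(S) = sqrt(2)*sqrt(S) (c(S) = sqrt(2*S) = sqrt(2)*sqrt(S))
o(H, B) = B*(B + H) (o(H, B) = (B + H)*B = B*(B + H))
(1026 + o(c(8), -8))*(-1*(-94)) = (1026 - 8*(-8 + sqrt(2)*sqrt(8)))*(-1*(-94)) = (1026 - 8*(-8 + sqrt(2)*(2*sqrt(2))))*94 = (1026 - 8*(-8 + 4))*94 = (1026 - 8*(-4))*94 = (1026 + 32)*94 = 1058*94 = 99452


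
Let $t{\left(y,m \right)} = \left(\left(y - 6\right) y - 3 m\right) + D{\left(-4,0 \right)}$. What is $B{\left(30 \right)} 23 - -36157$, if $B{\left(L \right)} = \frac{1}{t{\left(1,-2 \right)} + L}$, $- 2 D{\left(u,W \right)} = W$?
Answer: $\frac{1120890}{31} \approx 36158.0$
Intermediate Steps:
$D{\left(u,W \right)} = - \frac{W}{2}$
$t{\left(y,m \right)} = - 3 m + y \left(-6 + y\right)$ ($t{\left(y,m \right)} = \left(\left(y - 6\right) y - 3 m\right) - 0 = \left(\left(-6 + y\right) y - 3 m\right) + 0 = \left(y \left(-6 + y\right) - 3 m\right) + 0 = \left(- 3 m + y \left(-6 + y\right)\right) + 0 = - 3 m + y \left(-6 + y\right)$)
$B{\left(L \right)} = \frac{1}{1 + L}$ ($B{\left(L \right)} = \frac{1}{\left(1^{2} - 6 - -6\right) + L} = \frac{1}{\left(1 - 6 + 6\right) + L} = \frac{1}{1 + L}$)
$B{\left(30 \right)} 23 - -36157 = \frac{1}{1 + 30} \cdot 23 - -36157 = \frac{1}{31} \cdot 23 + 36157 = \frac{23}{31} + 36157 = \frac{1120890}{31}$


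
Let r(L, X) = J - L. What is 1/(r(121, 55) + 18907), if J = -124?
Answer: 1/18662 ≈ 5.3585e-5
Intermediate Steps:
r(L, X) = -124 - L
1/(r(121, 55) + 18907) = 1/((-124 - 1*121) + 18907) = 1/((-124 - 121) + 18907) = 1/(-245 + 18907) = 1/18662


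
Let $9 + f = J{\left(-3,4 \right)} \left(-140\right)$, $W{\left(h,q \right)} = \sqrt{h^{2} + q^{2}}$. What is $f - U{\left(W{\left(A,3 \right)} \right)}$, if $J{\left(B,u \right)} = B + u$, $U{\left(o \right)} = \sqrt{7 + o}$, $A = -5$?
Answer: $-149 - \sqrt{7 + \sqrt{34}} \approx -152.58$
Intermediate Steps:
$f = -149$ ($f = -9 + \left(-3 + 4\right) \left(-140\right) = -9 + 1 \left(-140\right) = -9 - 140 = -149$)
$f - U{\left(W{\left(A,3 \right)} \right)} = -149 - \sqrt{7 + \sqrt{\left(-5\right)^{2} + 3^{2}}} = -149 - \sqrt{7 + \sqrt{25 + 9}} = -149 - \sqrt{7 + \sqrt{34}}$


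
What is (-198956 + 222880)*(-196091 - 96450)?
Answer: -6998750884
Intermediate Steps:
(-198956 + 222880)*(-196091 - 96450) = 23924*(-292541) = -6998750884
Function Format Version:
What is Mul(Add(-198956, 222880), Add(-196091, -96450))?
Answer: -6998750884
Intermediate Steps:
Mul(Add(-198956, 222880), Add(-196091, -96450)) = Mul(23924, -292541) = -6998750884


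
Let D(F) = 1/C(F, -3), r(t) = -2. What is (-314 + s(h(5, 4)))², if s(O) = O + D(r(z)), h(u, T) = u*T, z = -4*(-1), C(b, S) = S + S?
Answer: 3115225/36 ≈ 86534.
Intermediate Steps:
C(b, S) = 2*S
z = 4
D(F) = -⅙ (D(F) = 1/(2*(-3)) = 1/(-6) = -⅙)
h(u, T) = T*u
s(O) = -⅙ + O (s(O) = O - ⅙ = -⅙ + O)
(-314 + s(h(5, 4)))² = (-314 + (-⅙ + 4*5))² = (-314 + (-⅙ + 20))² = (-314 + 119/6)² = (-1765/6)² = 3115225/36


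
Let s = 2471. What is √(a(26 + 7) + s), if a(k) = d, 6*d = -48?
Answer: √2463 ≈ 49.629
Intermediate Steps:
d = -8 (d = (⅙)*(-48) = -8)
a(k) = -8
√(a(26 + 7) + s) = √(-8 + 2471) = √2463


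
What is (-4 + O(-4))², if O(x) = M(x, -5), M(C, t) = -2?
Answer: 36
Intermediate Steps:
O(x) = -2
(-4 + O(-4))² = (-4 - 2)² = (-6)² = 36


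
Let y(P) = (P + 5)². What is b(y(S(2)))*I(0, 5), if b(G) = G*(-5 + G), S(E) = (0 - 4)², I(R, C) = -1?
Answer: -192276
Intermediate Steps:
S(E) = 16 (S(E) = (-4)² = 16)
y(P) = (5 + P)²
b(y(S(2)))*I(0, 5) = ((5 + 16)²*(-5 + (5 + 16)²))*(-1) = (21²*(-5 + 21²))*(-1) = (441*(-5 + 441))*(-1) = (441*436)*(-1) = 192276*(-1) = -192276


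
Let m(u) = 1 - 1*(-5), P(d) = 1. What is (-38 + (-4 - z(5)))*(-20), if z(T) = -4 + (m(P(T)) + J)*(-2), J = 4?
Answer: 360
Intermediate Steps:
m(u) = 6 (m(u) = 1 + 5 = 6)
z(T) = -24 (z(T) = -4 + (6 + 4)*(-2) = -4 + 10*(-2) = -4 - 20 = -24)
(-38 + (-4 - z(5)))*(-20) = (-38 + (-4 - 1*(-24)))*(-20) = (-38 + (-4 + 24))*(-20) = (-38 + 20)*(-20) = -18*(-20) = 360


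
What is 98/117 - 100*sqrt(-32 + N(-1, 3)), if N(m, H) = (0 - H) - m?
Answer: 98/117 - 100*I*sqrt(34) ≈ 0.83761 - 583.09*I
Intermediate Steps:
N(m, H) = -H - m
98/117 - 100*sqrt(-32 + N(-1, 3)) = 98/117 - 100*sqrt(-32 + (-1*3 - 1*(-1))) = 98*(1/117) - 100*sqrt(-32 + (-3 + 1)) = 98/117 - 100*sqrt(-32 - 2) = 98/117 - 100*I*sqrt(34)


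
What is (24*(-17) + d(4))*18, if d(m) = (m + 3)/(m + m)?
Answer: -29313/4 ≈ -7328.3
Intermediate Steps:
d(m) = (3 + m)/(2*m) (d(m) = (3 + m)/((2*m)) = (3 + m)*(1/(2*m)) = (3 + m)/(2*m))
(24*(-17) + d(4))*18 = (24*(-17) + (½)*(3 + 4)/4)*18 = (-408 + (½)*(¼)*7)*18 = (-408 + 7/8)*18 = -3257/8*18 = -29313/4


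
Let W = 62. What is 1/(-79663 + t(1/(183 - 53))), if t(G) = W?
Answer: -1/79601 ≈ -1.2563e-5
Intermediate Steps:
t(G) = 62
1/(-79663 + t(1/(183 - 53))) = 1/(-79663 + 62) = 1/(-79601) = -1/79601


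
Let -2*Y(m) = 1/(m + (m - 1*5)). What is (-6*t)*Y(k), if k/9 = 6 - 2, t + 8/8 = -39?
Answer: -120/67 ≈ -1.7910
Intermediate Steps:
t = -40 (t = -1 - 39 = -40)
k = 36 (k = 9*(6 - 2) = 9*4 = 36)
Y(m) = -1/(2*(-5 + 2*m)) (Y(m) = -1/(2*(m + (m - 1*5))) = -1/(2*(m + (m - 5))) = -1/(2*(m + (-5 + m))) = -1/(2*(-5 + 2*m)))
(-6*t)*Y(k) = (-6*(-40))*(-1/(-10 + 4*36)) = 240*(-1/(-10 + 144)) = 240*(-1/134) = -120/67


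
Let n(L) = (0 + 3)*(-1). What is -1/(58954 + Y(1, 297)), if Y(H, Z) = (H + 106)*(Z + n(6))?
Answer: -1/90412 ≈ -1.1060e-5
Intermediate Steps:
n(L) = -3 (n(L) = 3*(-1) = -3)
Y(H, Z) = (-3 + Z)*(106 + H) (Y(H, Z) = (H + 106)*(Z - 3) = (106 + H)*(-3 + Z) = (-3 + Z)*(106 + H))
-1/(58954 + Y(1, 297)) = -1/(58954 + (-318 - 3*1 + 106*297 + 1*297)) = -1/(58954 + (-318 - 3 + 31482 + 297)) = -1/(58954 + 31458) = -1/90412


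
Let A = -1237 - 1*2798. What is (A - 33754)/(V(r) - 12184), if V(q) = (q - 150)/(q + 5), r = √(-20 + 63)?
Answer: 8592731/2760407 - 6095*√43/2760407 ≈ 3.0984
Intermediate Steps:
r = √43 ≈ 6.5574
A = -4035 (A = -1237 - 2798 = -4035)
V(q) = (-150 + q)/(5 + q)
(A - 33754)/(V(r) - 12184) = (-4035 - 33754)/((-150 + √43)/(5 + √43) - 12184) = -37789/(-12184 + (-150 + √43)/(5 + √43))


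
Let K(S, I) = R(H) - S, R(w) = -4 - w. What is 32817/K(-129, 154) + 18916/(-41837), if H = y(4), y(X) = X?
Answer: 1370675993/5062277 ≈ 270.76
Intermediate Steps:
H = 4
K(S, I) = -8 - S (K(S, I) = (-4 - 1*4) - S = (-4 - 4) - S = -8 - S)
32817/K(-129, 154) + 18916/(-41837) = 32817/(-8 - 1*(-129)) + 18916/(-41837) = 32817/(-8 + 129) + 18916*(-1/41837) = 32817/121 - 18916/41837 = 1370675993/5062277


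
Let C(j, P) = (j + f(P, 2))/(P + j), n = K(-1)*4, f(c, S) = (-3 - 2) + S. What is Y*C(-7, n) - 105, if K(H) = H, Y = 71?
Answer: -445/11 ≈ -40.455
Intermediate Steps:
f(c, S) = -5 + S
n = -4 (n = -1*4 = -4)
C(j, P) = (-3 + j)/(P + j) (C(j, P) = (j + (-5 + 2))/(P + j) = (j - 3)/(P + j) = (-3 + j)/(P + j))
Y*C(-7, n) - 105 = 71*((-3 - 7)/(-4 - 7)) - 105 = 71*(-10/(-11)) - 105 = 71*(-1/11*(-10)) - 105 = 71*(10/11) - 105 = 710/11 - 105 = -445/11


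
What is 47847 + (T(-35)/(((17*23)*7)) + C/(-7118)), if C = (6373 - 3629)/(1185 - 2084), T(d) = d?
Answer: 59857563885504/1251020531 ≈ 47847.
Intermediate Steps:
C = -2744/899 (C = 2744/(-899) = 2744*(-1/899) = -2744/899 ≈ -3.0523)
47847 + (T(-35)/(((17*23)*7)) + C/(-7118)) = 47847 + (-35/((17*23)*7) - 2744/899/(-7118)) = 47847 + (-35/(391*7) - 2744/899*(-1/7118)) = 47847 + (-35/2737 + 1372/3199541) = 47847 + (-35*1/2737 + 1372/3199541) = 47847 + (-5/391 + 1372/3199541) = 47847 - 15461253/1251020531 = 59857563885504/1251020531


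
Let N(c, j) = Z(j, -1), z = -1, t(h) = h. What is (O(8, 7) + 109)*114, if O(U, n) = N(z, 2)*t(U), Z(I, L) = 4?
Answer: 16074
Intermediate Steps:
N(c, j) = 4
O(U, n) = 4*U
(O(8, 7) + 109)*114 = (4*8 + 109)*114 = (32 + 109)*114 = 141*114 = 16074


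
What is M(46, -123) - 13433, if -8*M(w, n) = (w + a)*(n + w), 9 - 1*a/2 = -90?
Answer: -22169/2 ≈ -11085.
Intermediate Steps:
a = 198 (a = 18 - 2*(-90) = 18 + 180 = 198)
M(w, n) = -(198 + w)*(n + w)/8 (M(w, n) = -(w + 198)*(n + w)/8 = -(198 + w)*(n + w)/8)
M(46, -123) - 13433 = (-99/4*(-123) - 99/4*46 - ⅛*46² - ⅛*(-123)*46) - 13433 = (12177/4 - 2277/2 - ⅛*2116 + 2829/4) - 13433 = (12177/4 - 2277/2 - 529/2 + 2829/4) - 13433 = 4697/2 - 13433 = -22169/2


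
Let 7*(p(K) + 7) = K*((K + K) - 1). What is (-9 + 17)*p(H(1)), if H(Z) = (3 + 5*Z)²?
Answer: 64632/7 ≈ 9233.1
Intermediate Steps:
p(K) = -7 + K*(-1 + 2*K)/7 (p(K) = -7 + (K*((K + K) - 1))/7 = -7 + (K*(2*K - 1))/7 = -7 + (K*(-1 + 2*K))/7 = -7 + K*(-1 + 2*K)/7)
(-9 + 17)*p(H(1)) = (-9 + 17)*(-7 - (3 + 5*1)²/7 + 2*((3 + 5*1)²)²/7) = 8*(-7 - (3 + 5)²/7 + 2*((3 + 5)²)²/7) = 8*(-7 - ⅐*8² + 2*(8²)²/7) = 8*(-7 - ⅐*64 + (2/7)*64²) = 8*(-7 - 64/7 + (2/7)*4096) = 8*(-7 - 64/7 + 8192/7) = 8*(8079/7) = 64632/7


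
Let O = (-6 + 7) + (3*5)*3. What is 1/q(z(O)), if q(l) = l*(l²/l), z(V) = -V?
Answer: 1/2116 ≈ 0.00047259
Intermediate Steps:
O = 46 (O = 1 + 15*3 = 1 + 45 = 46)
q(l) = l² (q(l) = l*l = l²)
1/q(z(O)) = 1/((-1*46)²) = 1/((-46)²) = 1/2116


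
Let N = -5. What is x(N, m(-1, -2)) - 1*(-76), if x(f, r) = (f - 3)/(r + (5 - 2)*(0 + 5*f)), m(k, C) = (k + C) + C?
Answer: 761/10 ≈ 76.100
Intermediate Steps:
m(k, C) = k + 2*C (m(k, C) = (C + k) + C = k + 2*C)
x(f, r) = (-3 + f)/(r + 15*f) (x(f, r) = (-3 + f)/(r + 3*(5*f)) = (-3 + f)/(r + 15*f))
x(N, m(-1, -2)) - 1*(-76) = (-3 - 5)/((-1 + 2*(-2)) + 15*(-5)) - 1*(-76) = -8/((-1 - 4) - 75) + 76 = -8/(-5 - 75) + 76 = -8/(-80) + 76 = -1/80*(-8) + 76 = ⅒ + 76 = 761/10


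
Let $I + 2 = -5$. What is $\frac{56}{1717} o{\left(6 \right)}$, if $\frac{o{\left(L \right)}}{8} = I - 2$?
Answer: $- \frac{4032}{1717} \approx -2.3483$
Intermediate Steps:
$I = -7$ ($I = -2 - 5 = -7$)
$o{\left(L \right)} = -72$ ($o{\left(L \right)} = 8 \left(-7 - 2\right) = 8 \left(-9\right) = -72$)
$\frac{56}{1717} o{\left(6 \right)} = \frac{56}{1717} \left(-72\right) = - \frac{4032}{1717}$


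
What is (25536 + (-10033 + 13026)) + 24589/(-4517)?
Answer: 128840904/4517 ≈ 28524.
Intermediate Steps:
(25536 + (-10033 + 13026)) + 24589/(-4517) = (25536 + 2993) + 24589*(-1/4517) = 28529 - 24589/4517 = 128840904/4517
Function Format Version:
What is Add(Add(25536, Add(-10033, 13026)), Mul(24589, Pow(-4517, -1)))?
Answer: Rational(128840904, 4517) ≈ 28524.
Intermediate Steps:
Add(Add(25536, Add(-10033, 13026)), Mul(24589, Pow(-4517, -1))) = Add(Add(25536, 2993), Mul(24589, Rational(-1, 4517))) = Add(28529, Rational(-24589, 4517)) = Rational(128840904, 4517)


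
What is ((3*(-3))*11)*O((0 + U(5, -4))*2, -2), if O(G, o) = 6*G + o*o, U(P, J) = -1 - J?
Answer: -3960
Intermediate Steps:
O(G, o) = o**2 + 6*G (O(G, o) = 6*G + o**2 = o**2 + 6*G)
((3*(-3))*11)*O((0 + U(5, -4))*2, -2) = ((3*(-3))*11)*((-2)**2 + 6*((0 + (-1 - 1*(-4)))*2)) = (-9*11)*(4 + 6*((0 + (-1 + 4))*2)) = -99*(4 + 6*((0 + 3)*2)) = -99*(4 + 6*(3*2)) = -99*(4 + 6*6) = -99*(4 + 36) = -99*40 = -3960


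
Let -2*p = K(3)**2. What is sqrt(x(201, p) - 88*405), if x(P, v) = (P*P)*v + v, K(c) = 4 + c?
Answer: I*sqrt(1025489) ≈ 1012.7*I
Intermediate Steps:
p = -49/2 (p = -(4 + 3)**2/2 = -1/2*7**2 = -1/2*49 = -49/2 ≈ -24.500)
x(P, v) = v + v*P**2 (x(P, v) = P**2*v + v = v*P**2 + v = v + v*P**2)
sqrt(x(201, p) - 88*405) = sqrt(-49*(1 + 201**2)/2 - 88*405) = sqrt(-49*(1 + 40401)/2 - 35640) = sqrt(-49/2*40402 - 35640) = sqrt(-989849 - 35640) = sqrt(-1025489) = I*sqrt(1025489)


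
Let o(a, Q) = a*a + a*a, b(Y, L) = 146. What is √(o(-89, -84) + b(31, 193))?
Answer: 2*√3997 ≈ 126.44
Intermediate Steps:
o(a, Q) = 2*a² (o(a, Q) = a² + a² = 2*a²)
√(o(-89, -84) + b(31, 193)) = √(2*(-89)² + 146) = √(2*7921 + 146) = √(15842 + 146) = √15988 = 2*√3997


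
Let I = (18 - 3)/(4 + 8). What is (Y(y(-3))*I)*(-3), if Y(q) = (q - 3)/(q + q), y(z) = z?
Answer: -15/4 ≈ -3.7500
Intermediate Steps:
Y(q) = (-3 + q)/(2*q) (Y(q) = (-3 + q)/((2*q)) = (-3 + q)*(1/(2*q)) = (-3 + q)/(2*q))
I = 5/4 (I = 15/12 = 15*(1/12) = 5/4 ≈ 1.2500)
(Y(y(-3))*I)*(-3) = (((½)*(-3 - 3)/(-3))*(5/4))*(-3) = (((½)*(-⅓)*(-6))*(5/4))*(-3) = (1*(5/4))*(-3) = (5/4)*(-3) = -15/4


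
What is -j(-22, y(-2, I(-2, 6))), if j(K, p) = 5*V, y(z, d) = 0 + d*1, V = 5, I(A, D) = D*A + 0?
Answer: -25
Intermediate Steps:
I(A, D) = A*D (I(A, D) = A*D + 0 = A*D)
y(z, d) = d (y(z, d) = 0 + d = d)
j(K, p) = 25 (j(K, p) = 5*5 = 25)
-j(-22, y(-2, I(-2, 6))) = -1*25 = -25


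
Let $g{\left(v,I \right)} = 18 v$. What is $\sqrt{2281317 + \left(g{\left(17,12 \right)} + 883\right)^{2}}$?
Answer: $\sqrt{3695038} \approx 1922.2$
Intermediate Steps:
$\sqrt{2281317 + \left(g{\left(17,12 \right)} + 883\right)^{2}} = \sqrt{2281317 + \left(18 \cdot 17 + 883\right)^{2}} = \sqrt{2281317 + \left(306 + 883\right)^{2}} = \sqrt{2281317 + 1189^{2}} = \sqrt{2281317 + 1413721} = \sqrt{3695038}$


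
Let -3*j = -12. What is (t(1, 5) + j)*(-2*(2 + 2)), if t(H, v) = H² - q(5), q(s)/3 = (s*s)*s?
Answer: 2960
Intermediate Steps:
q(s) = 3*s³ (q(s) = 3*((s*s)*s) = 3*(s²*s) = 3*s³)
t(H, v) = -375 + H² (t(H, v) = H² - 3*5³ = H² - 3*125 = H² - 1*375 = H² - 375 = -375 + H²)
j = 4 (j = -⅓*(-12) = 4)
(t(1, 5) + j)*(-2*(2 + 2)) = ((-375 + 1²) + 4)*(-2*(2 + 2)) = ((-375 + 1) + 4)*(-2*4) = (-374 + 4)*(-1*8) = -370*(-8) = 2960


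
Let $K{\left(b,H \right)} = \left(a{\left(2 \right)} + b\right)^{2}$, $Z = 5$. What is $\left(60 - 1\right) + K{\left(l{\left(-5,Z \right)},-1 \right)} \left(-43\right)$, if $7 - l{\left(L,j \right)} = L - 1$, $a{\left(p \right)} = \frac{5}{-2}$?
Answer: $- \frac{18727}{4} \approx -4681.8$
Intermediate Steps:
$a{\left(p \right)} = - \frac{5}{2}$ ($a{\left(p \right)} = 5 \left(- \frac{1}{2}\right) = - \frac{5}{2}$)
$l{\left(L,j \right)} = 8 - L$ ($l{\left(L,j \right)} = 7 - \left(L - 1\right) = 7 - \left(-1 + L\right) = 8 - L$)
$K{\left(b,H \right)} = \left(- \frac{5}{2} + b\right)^{2}$
$\left(60 - 1\right) + K{\left(l{\left(-5,Z \right)},-1 \right)} \left(-43\right) = \left(60 - 1\right) + \frac{\left(-5 + 2 \left(8 - -5\right)\right)^{2}}{4} \left(-43\right) = 59 + \frac{\left(-5 + 2 \left(8 + 5\right)\right)^{2}}{4} \left(-43\right) = 59 + \frac{\left(-5 + 2 \cdot 13\right)^{2}}{4} \left(-43\right) = 59 + \frac{\left(-5 + 26\right)^{2}}{4} \left(-43\right) = 59 + \frac{21^{2}}{4} \left(-43\right) = 59 + \frac{1}{4} \cdot 441 \left(-43\right) = 59 + \frac{441}{4} \left(-43\right) = 59 - \frac{18963}{4} = - \frac{18727}{4}$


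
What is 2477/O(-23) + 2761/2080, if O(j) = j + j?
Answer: -2512577/47840 ≈ -52.520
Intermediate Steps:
O(j) = 2*j
2477/O(-23) + 2761/2080 = 2477/((2*(-23))) + 2761/2080 = 2477/(-46) + 2761*(1/2080) = 2477*(-1/46) + 2761/2080 = -2477/46 + 2761/2080 = -2512577/47840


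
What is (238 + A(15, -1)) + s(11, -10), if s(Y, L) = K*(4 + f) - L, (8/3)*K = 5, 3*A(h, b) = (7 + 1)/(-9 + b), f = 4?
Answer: 3941/15 ≈ 262.73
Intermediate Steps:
A(h, b) = 8/(3*(-9 + b)) (A(h, b) = ((7 + 1)/(-9 + b))/3 = (8/(-9 + b))/3 = 8/(3*(-9 + b)))
K = 15/8 (K = (3/8)*5 = 15/8 ≈ 1.8750)
s(Y, L) = 15 - L (s(Y, L) = 15*(4 + 4)/8 - L = (15/8)*8 - L = 15 - L)
(238 + A(15, -1)) + s(11, -10) = (238 + 8/(3*(-9 - 1))) + (15 - 1*(-10)) = (238 + (8/3)/(-10)) + (15 + 10) = (238 + (8/3)*(-⅒)) + 25 = (238 - 4/15) + 25 = 3566/15 + 25 = 3941/15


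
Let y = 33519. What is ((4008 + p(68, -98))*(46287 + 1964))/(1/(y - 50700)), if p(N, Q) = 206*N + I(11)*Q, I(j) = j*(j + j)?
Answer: 4725302456700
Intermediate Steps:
I(j) = 2*j² (I(j) = j*(2*j) = 2*j²)
p(N, Q) = 206*N + 242*Q (p(N, Q) = 206*N + (2*11²)*Q = 206*N + (2*121)*Q = 206*N + 242*Q)
((4008 + p(68, -98))*(46287 + 1964))/(1/(y - 50700)) = ((4008 + (206*68 + 242*(-98)))*(46287 + 1964))/(1/(33519 - 50700)) = ((4008 + (14008 - 23716))*48251)/(1/(-17181)) = ((4008 - 9708)*48251)/(-1/17181) = -5700*48251*(-17181) = -275030700*(-17181) = 4725302456700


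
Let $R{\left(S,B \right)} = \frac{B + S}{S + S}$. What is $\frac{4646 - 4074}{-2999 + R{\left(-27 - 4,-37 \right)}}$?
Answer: $- \frac{17732}{92935} \approx -0.1908$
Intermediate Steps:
$R{\left(S,B \right)} = \frac{B + S}{2 S}$
$\frac{4646 - 4074}{-2999 + R{\left(-27 - 4,-37 \right)}} = \frac{4646 - 4074}{-2999 + \frac{-37 - 31}{2 \left(-27 - 4\right)}} = \frac{572}{-2999 + \frac{-37 - 31}{2 \left(-27 - 4\right)}} = \frac{572}{-2999 + \frac{-37 - 31}{2 \left(-31\right)}} = \frac{572}{-2999 + \frac{1}{2} \left(- \frac{1}{31}\right) \left(-68\right)} = \frac{572}{-2999 + \frac{34}{31}} = \frac{572}{- \frac{92935}{31}} = 572 \left(- \frac{31}{92935}\right) = - \frac{17732}{92935}$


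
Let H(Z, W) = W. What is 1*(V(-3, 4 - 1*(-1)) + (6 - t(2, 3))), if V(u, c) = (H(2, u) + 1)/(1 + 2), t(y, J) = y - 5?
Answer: 25/3 ≈ 8.3333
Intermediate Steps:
t(y, J) = -5 + y
V(u, c) = ⅓ + u/3 (V(u, c) = (u + 1)/(1 + 2) = (1 + u)/3 = (1 + u)*(⅓) = ⅓ + u/3)
1*(V(-3, 4 - 1*(-1)) + (6 - t(2, 3))) = 1*((⅓ + (⅓)*(-3)) + (6 - (-5 + 2))) = 1*((⅓ - 1) + (6 - 1*(-3))) = 1*(-⅔ + (6 + 3)) = 1*(-⅔ + 9) = 1*(25/3) = 25/3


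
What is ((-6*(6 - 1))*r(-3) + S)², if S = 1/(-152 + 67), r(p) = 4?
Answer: 104060401/7225 ≈ 14403.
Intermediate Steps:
S = -1/85 (S = 1/(-85) = -1/85 ≈ -0.011765)
((-6*(6 - 1))*r(-3) + S)² = (-6*(6 - 1)*4 - 1/85)² = (-6*5*4 - 1/85)² = (-30*4 - 1/85)² = (-120 - 1/85)² = (-10201/85)² = 104060401/7225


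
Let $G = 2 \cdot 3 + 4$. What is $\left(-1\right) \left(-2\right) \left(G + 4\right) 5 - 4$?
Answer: $136$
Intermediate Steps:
$G = 10$ ($G = 6 + 4 = 10$)
$\left(-1\right) \left(-2\right) \left(G + 4\right) 5 - 4 = \left(-1\right) \left(-2\right) \left(10 + 4\right) 5 - 4 = 2 \cdot 14 \cdot 5 - 4 = 28 \cdot 5 - 4 = 140 - 4 = 136$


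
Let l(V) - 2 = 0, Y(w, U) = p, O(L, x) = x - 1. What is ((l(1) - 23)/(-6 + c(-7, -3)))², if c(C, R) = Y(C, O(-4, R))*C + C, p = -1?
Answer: 49/4 ≈ 12.250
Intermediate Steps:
O(L, x) = -1 + x
Y(w, U) = -1
l(V) = 2 (l(V) = 2 + 0 = 2)
c(C, R) = 0 (c(C, R) = -C + C = 0)
((l(1) - 23)/(-6 + c(-7, -3)))² = ((2 - 23)/(-6 + 0))² = (-21/(-6))² = (-21*(-⅙))² = (7/2)² = 49/4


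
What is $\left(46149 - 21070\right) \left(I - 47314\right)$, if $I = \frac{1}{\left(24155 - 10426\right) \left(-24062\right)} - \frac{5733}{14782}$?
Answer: $- \frac{1448595977855601889545}{1220798070209} \approx -1.1866 \cdot 10^{9}$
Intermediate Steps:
$I = - \frac{473470125229}{1220798070209}$ ($I = \frac{1}{13729} \left(- \frac{1}{24062}\right) - \frac{5733}{14782} = - \frac{1}{330347198} - \frac{5733}{14782} = - \frac{473470125229}{1220798070209} \approx -0.38784$)
$\left(46149 - 21070\right) \left(I - 47314\right) = \left(46149 - 21070\right) \left(- \frac{473470125229}{1220798070209} - 47314\right) = 25079 \left(- \frac{57761313363993855}{1220798070209}\right) = - \frac{1448595977855601889545}{1220798070209}$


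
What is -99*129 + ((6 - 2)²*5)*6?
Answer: -12291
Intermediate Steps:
-99*129 + ((6 - 2)²*5)*6 = -12771 + (4²*5)*6 = -12771 + (16*5)*6 = -12771 + 80*6 = -12771 + 480 = -12291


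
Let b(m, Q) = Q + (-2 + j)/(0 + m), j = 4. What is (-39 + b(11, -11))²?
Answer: 300304/121 ≈ 2481.9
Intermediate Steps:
b(m, Q) = Q + 2/m (b(m, Q) = Q + (-2 + 4)/(0 + m) = Q + 2/m)
(-39 + b(11, -11))² = (-39 + (-11 + 2/11))² = (-39 - 119/11)² = (-548/11)² = 300304/121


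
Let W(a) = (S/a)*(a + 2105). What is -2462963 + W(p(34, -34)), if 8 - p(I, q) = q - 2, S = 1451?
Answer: -105252173/44 ≈ -2.3921e+6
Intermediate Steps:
p(I, q) = 10 - q (p(I, q) = 8 - (q - 2) = 8 - (-2 + q) = 8 + (2 - q) = 10 - q)
W(a) = 1451*(2105 + a)/a (W(a) = (1451/a)*(a + 2105) = (1451/a)*(2105 + a) = 1451*(2105 + a)/a)
-2462963 + W(p(34, -34)) = -2462963 + (1451 + 3054355/(10 - 1*(-34))) = -2462963 + (1451 + 3054355/(10 + 34)) = -2462963 + (1451 + 3054355/44) = -2462963 + 3118199/44 = -105252173/44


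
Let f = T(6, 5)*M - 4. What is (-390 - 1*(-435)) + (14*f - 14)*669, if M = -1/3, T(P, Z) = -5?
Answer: -31175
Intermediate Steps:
M = -⅓ (M = -1*⅓ = -⅓ ≈ -0.33333)
f = -7/3 (f = -5*(-⅓) - 4 = 5/3 - 4 = -7/3 ≈ -2.3333)
(-390 - 1*(-435)) + (14*f - 14)*669 = (-390 - 1*(-435)) + (14*(-7/3) - 14)*669 = (-390 + 435) + (-98/3 - 14)*669 = 45 - 140/3*669 = 45 - 31220 = -31175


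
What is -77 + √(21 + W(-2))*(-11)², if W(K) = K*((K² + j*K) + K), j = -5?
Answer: -77 + 121*I*√3 ≈ -77.0 + 209.58*I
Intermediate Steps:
W(K) = K*(K² - 4*K) (W(K) = K*((K² - 5*K) + K) = K*(K² - 4*K))
-77 + √(21 + W(-2))*(-11)² = -77 + √(21 + (-2)²*(-4 - 2))*(-11)² = -77 + √(21 + 4*(-6))*121 = -77 + √(21 - 24)*121 = -77 + √(-3)*121 = -77 + (I*√3)*121 = -77 + 121*I*√3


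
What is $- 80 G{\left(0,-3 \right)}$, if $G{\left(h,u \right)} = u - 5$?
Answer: $640$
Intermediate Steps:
$G{\left(h,u \right)} = -5 + u$
$- 80 G{\left(0,-3 \right)} = - 80 \left(-5 - 3\right) = \left(-80\right) \left(-8\right) = 640$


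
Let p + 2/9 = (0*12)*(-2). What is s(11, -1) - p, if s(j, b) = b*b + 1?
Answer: 20/9 ≈ 2.2222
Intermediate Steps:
s(j, b) = 1 + b² (s(j, b) = b² + 1 = 1 + b²)
p = -2/9 (p = -2/9 + (0*12)*(-2) = -2/9 + 0*(-2) = -2/9 + 0 = -2/9 ≈ -0.22222)
s(11, -1) - p = (1 + (-1)²) - 1*(-2/9) = (1 + 1) + 2/9 = 2 + 2/9 = 20/9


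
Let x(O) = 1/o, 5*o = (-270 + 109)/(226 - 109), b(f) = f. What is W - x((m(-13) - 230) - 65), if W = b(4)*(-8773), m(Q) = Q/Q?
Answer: -5649227/161 ≈ -35088.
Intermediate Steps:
m(Q) = 1
o = -161/585 (o = ((-270 + 109)/(226 - 109))/5 = (-161/117)/5 = (-161*1/117)/5 = (⅕)*(-161/117) = -161/585 ≈ -0.27521)
x(O) = -585/161 (x(O) = 1/(-161/585) = -585/161)
W = -35092 (W = 4*(-8773) = -35092)
W - x((m(-13) - 230) - 65) = -35092 - 1*(-585/161) = -35092 + 585/161 = -5649227/161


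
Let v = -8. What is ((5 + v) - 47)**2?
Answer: 2500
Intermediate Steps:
((5 + v) - 47)**2 = ((5 - 8) - 47)**2 = (-3 - 47)**2 = (-50)**2 = 2500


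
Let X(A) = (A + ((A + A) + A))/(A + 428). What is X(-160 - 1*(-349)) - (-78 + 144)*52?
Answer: -2116788/617 ≈ -3430.8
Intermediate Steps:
X(A) = 4*A/(428 + A) (X(A) = (A + (2*A + A))/(428 + A) = (A + 3*A)/(428 + A) = (4*A)/(428 + A) = 4*A/(428 + A))
X(-160 - 1*(-349)) - (-78 + 144)*52 = 4*(-160 - 1*(-349))/(428 + (-160 - 1*(-349))) - (-78 + 144)*52 = 4*(-160 + 349)/(428 + (-160 + 349)) - 66*52 = 4*189/(428 + 189) - 1*3432 = 4*189/617 - 3432 = 4*189*(1/617) - 3432 = 756/617 - 3432 = -2116788/617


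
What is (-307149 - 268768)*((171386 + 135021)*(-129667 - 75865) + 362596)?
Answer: 36268995599810976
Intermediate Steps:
(-307149 - 268768)*((171386 + 135021)*(-129667 - 75865) + 362596) = -575917*(306407*(-205532) + 362596) = -575917*(-62976443524 + 362596) = -575917*(-62976080928) = 36268995599810976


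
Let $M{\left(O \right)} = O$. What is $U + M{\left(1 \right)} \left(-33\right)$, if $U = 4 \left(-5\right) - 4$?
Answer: $-57$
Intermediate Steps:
$U = -24$ ($U = -20 - 4 = -24$)
$U + M{\left(1 \right)} \left(-33\right) = -24 + 1 \left(-33\right) = -24 - 33 = -57$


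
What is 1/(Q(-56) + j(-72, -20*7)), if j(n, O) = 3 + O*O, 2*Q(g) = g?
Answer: 1/19575 ≈ 5.1086e-5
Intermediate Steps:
Q(g) = g/2
j(n, O) = 3 + O²
1/(Q(-56) + j(-72, -20*7)) = 1/((½)*(-56) + (3 + (-20*7)²)) = 1/(-28 + (3 + (-140)²)) = 1/(-28 + (3 + 19600)) = 1/(-28 + 19603) = 1/19575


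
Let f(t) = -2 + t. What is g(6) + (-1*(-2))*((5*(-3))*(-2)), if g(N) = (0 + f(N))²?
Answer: 76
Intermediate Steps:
g(N) = (-2 + N)² (g(N) = (0 + (-2 + N))² = (-2 + N)²)
g(6) + (-1*(-2))*((5*(-3))*(-2)) = (-2 + 6)² + (-1*(-2))*((5*(-3))*(-2)) = 4² + 2*(-15*(-2)) = 16 + 2*30 = 16 + 60 = 76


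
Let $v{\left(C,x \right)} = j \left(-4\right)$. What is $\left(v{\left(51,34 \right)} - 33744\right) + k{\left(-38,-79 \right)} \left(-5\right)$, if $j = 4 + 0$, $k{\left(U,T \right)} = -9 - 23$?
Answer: $-33600$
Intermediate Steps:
$k{\left(U,T \right)} = -32$
$j = 4$
$v{\left(C,x \right)} = -16$ ($v{\left(C,x \right)} = 4 \left(-4\right) = -16$)
$\left(v{\left(51,34 \right)} - 33744\right) + k{\left(-38,-79 \right)} \left(-5\right) = \left(-16 - 33744\right) - -160 = -33760 + 160 = -33600$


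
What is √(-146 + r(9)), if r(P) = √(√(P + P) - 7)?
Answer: √(-146 + √(-7 + 3*√2)) ≈ 0.06871 + 12.083*I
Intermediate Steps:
r(P) = √(-7 + √2*√P) (r(P) = √(√(2*P) - 7) = √(√2*√P - 7) = √(-7 + √2*√P))
√(-146 + r(9)) = √(-146 + √(-7 + √2*√9)) = √(-146 + √(-7 + √2*3)) = √(-146 + √(-7 + 3*√2))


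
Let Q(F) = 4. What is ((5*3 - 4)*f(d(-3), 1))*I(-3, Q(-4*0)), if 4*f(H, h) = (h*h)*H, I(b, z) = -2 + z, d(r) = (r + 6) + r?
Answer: 0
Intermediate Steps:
d(r) = 6 + 2*r (d(r) = (6 + r) + r = 6 + 2*r)
f(H, h) = H*h²/4 (f(H, h) = ((h*h)*H)/4 = (h²*H)/4 = (H*h²)/4 = H*h²/4)
((5*3 - 4)*f(d(-3), 1))*I(-3, Q(-4*0)) = ((5*3 - 4)*((¼)*(6 + 2*(-3))*1²))*(-2 + 4) = ((15 - 4)*((¼)*(6 - 6)*1))*2 = (11*((¼)*0*1))*2 = (11*0)*2 = 0*2 = 0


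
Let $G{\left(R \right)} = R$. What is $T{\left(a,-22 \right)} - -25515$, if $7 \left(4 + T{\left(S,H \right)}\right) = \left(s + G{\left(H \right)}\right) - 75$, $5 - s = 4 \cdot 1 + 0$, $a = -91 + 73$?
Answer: $\frac{178481}{7} \approx 25497.0$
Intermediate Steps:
$a = -18$
$s = 1$ ($s = 5 - \left(4 \cdot 1 + 0\right) = 5 - \left(4 + 0\right) = 5 - 4 = 1$)
$T{\left(S,H \right)} = - \frac{102}{7} + \frac{H}{7}$ ($T{\left(S,H \right)} = -4 + \frac{\left(1 + H\right) - 75}{7} = -4 + \frac{-74 + H}{7} = -4 + \left(- \frac{74}{7} + \frac{H}{7}\right) = - \frac{102}{7} + \frac{H}{7}$)
$T{\left(a,-22 \right)} - -25515 = \left(- \frac{102}{7} + \frac{1}{7} \left(-22\right)\right) - -25515 = \left(- \frac{102}{7} - \frac{22}{7}\right) + 25515 = - \frac{124}{7} + 25515 = \frac{178481}{7}$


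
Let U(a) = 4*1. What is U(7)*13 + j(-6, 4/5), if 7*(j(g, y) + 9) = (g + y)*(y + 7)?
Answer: 6511/175 ≈ 37.206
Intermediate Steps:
U(a) = 4
j(g, y) = -9 + (7 + y)*(g + y)/7 (j(g, y) = -9 + ((g + y)*(y + 7))/7 = -9 + ((g + y)*(7 + y))/7 = -9 + ((7 + y)*(g + y))/7 = -9 + (7 + y)*(g + y)/7)
U(7)*13 + j(-6, 4/5) = 4*13 + (-9 - 6 + 4/5 + (4/5)²/7 + (⅐)*(-6)*(4/5)) = 52 + (-9 - 6 + 4*(⅕) + (4*(⅕))²/7 + (⅐)*(-6)*(4*(⅕))) = 52 + (-9 - 6 + ⅘ + (⅘)²/7 + (⅐)*(-6)*(⅘)) = 52 + (-9 - 6 + ⅘ + (⅐)*(16/25) - 24/35) = 52 + (-9 - 6 + ⅘ + 16/175 - 24/35) = 52 - 2589/175 = 6511/175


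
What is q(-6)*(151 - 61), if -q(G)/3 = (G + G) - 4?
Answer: 4320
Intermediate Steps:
q(G) = 12 - 6*G (q(G) = -3*((G + G) - 4) = -3*(2*G - 4) = -3*(-4 + 2*G) = 12 - 6*G)
q(-6)*(151 - 61) = (12 - 6*(-6))*(151 - 61) = (12 + 36)*90 = 48*90 = 4320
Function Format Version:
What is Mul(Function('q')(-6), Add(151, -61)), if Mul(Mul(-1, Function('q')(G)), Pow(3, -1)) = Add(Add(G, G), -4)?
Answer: 4320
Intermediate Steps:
Function('q')(G) = Add(12, Mul(-6, G)) (Function('q')(G) = Mul(-3, Add(Add(G, G), -4)) = Mul(-3, Add(Mul(2, G), -4)) = Mul(-3, Add(-4, Mul(2, G))) = Add(12, Mul(-6, G)))
Mul(Function('q')(-6), Add(151, -61)) = Mul(Add(12, Mul(-6, -6)), Add(151, -61)) = Mul(Add(12, 36), 90) = Mul(48, 90) = 4320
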